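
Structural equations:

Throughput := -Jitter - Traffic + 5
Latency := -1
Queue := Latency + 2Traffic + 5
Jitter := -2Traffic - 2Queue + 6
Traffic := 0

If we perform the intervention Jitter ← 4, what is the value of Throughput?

Intervening sets Jitter = 4 and removes its equation (Jitter := -2Traffic - 2Queue + 6).
Throughput = -Jitter - Traffic + 5  [with Jitter=4, Traffic=0]  = 1

1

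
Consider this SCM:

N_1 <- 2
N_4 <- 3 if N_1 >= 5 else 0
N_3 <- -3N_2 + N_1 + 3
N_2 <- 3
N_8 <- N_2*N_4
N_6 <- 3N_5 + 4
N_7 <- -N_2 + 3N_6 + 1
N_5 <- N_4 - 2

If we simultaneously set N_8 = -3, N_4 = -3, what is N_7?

Under do(N_8 = -3, N_4 = -3), each intervened variable's structural equation is replaced by its fixed value.
N_5 = N_4 - 2  [with N_4=-3]  = -5
N_6 = 3N_5 + 4  [with N_5=-5]  = -11
N_7 = -N_2 + 3N_6 + 1  [with N_2=3, N_6=-11]  = -35

-35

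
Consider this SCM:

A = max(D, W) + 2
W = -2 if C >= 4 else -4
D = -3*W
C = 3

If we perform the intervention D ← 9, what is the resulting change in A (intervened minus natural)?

The intervention breaks the incoming arrows to D: D = -3*W no longer applies, and D = 9.
W = -2 if C >= 4 else -4  [with C=3]  = -4
A = max(D, W) + 2  [with D=9, W=-4]  = 11
Without intervention: W = -2 if C >= 4 else -4  [with C=3]  = -4; D = -3*W  [with W=-4]  = 12; A = max(D, W) + 2  [with D=12, W=-4]  = 14.
Change = 11 − 14 = -3.

-3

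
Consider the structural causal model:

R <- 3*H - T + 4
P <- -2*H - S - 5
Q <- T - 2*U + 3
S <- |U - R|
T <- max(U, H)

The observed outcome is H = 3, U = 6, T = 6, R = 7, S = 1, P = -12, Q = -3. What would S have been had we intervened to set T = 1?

6

do(T=1) replaces the equation T <- max(U, H) with the constant T = 1.
R = 3*H - T + 4  [with H=3, T=1]  = 12
S = |U - R|  [with U=6, R=12]  = 6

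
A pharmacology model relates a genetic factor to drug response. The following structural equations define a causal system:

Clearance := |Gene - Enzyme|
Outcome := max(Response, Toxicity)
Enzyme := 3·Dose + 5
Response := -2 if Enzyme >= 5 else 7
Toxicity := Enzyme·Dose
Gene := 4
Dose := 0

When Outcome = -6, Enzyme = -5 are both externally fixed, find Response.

7

The joint intervention fixes Outcome = -6, Enzyme = -5, removing each variable's own equation.
Response = -2 if Enzyme >= 5 else 7  [with Enzyme=-5]  = 7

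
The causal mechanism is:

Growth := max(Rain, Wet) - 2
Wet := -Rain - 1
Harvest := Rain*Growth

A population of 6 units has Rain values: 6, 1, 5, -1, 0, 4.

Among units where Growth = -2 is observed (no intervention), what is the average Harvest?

E[Harvest|Growth=-2] averages over only the 2 units with Growth=-2 (Rain = -1, 0): Harvest = 2, 0, mean 1.

1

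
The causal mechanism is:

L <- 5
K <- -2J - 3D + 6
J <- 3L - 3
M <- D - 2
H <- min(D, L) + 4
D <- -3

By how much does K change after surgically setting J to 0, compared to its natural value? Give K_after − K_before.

Intervening sets J = 0 and removes its equation (J <- 3L - 3).
K = -2J - 3D + 6  [with J=0, D=-3]  = 15
Without intervention: J = 3L - 3  [with L=5]  = 12; K = -2J - 3D + 6  [with J=12, D=-3]  = -9.
Change = 15 − (-9) = 24.

24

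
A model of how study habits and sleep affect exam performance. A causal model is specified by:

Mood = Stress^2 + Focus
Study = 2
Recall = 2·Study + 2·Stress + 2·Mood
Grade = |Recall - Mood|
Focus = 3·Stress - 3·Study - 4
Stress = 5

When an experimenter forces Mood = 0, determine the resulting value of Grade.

14

Under do(Mood=0), the mechanism Mood = Stress^2 + Focus is discarded; Mood is fixed at 0.
Recall = 2·Study + 2·Stress + 2·Mood  [with Study=2, Stress=5, Mood=0]  = 14
Grade = |Recall - Mood|  [with Recall=14, Mood=0]  = 14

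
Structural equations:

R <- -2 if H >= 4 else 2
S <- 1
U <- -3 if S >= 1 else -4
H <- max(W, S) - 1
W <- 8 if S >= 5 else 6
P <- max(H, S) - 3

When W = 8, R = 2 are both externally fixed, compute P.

Setting W = 8, R = 2 by intervention discards those variables' equations.
H = max(W, S) - 1  [with W=8, S=1]  = 7
P = max(H, S) - 3  [with H=7, S=1]  = 4

4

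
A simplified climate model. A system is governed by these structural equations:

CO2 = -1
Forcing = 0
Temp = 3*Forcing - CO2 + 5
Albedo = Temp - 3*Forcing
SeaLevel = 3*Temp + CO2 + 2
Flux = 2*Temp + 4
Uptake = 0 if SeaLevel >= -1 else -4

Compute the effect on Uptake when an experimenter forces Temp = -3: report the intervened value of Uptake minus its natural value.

The intervention breaks the incoming arrows to Temp: Temp = 3*Forcing - CO2 + 5 no longer applies, and Temp = -3.
SeaLevel = 3*Temp + CO2 + 2  [with Temp=-3, CO2=-1]  = -8
Uptake = 0 if SeaLevel >= -1 else -4  [with SeaLevel=-8]  = -4
Without intervention: Temp = 3*Forcing - CO2 + 5  [with Forcing=0, CO2=-1]  = 6; SeaLevel = 3*Temp + CO2 + 2  [with Temp=6, CO2=-1]  = 19; Uptake = 0 if SeaLevel >= -1 else -4  [with SeaLevel=19]  = 0.
Change = -4 − 0 = -4.

-4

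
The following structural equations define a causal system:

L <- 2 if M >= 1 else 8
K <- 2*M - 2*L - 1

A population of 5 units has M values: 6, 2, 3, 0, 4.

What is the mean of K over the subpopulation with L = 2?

2.5

E[K|L=2] averages over only the 4 units with L=2 (M = 6, 2, 3, 4): K = 7, -1, 1, 3, mean 2.5.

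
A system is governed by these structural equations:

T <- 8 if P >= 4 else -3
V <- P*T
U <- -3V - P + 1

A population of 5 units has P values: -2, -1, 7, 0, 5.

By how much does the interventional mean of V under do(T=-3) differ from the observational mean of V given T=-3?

The intervention sets T=-3 in all 5 units regardless of P. Recomputing V per unit gives 6, 3, -21, 0, -15; average -5.4.
E[V|T=-3] averages over only the 3 units with T=-3 (P = -2, -1, 0): V = 6, 3, 0, mean 3.
Difference = -5.4 − 3 = -8.4.

-8.4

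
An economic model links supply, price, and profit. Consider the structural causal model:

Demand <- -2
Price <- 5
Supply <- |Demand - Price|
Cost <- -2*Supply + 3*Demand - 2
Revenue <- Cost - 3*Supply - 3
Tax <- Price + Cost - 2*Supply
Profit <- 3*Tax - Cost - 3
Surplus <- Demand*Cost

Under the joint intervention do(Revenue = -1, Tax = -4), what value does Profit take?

7

Under do(Revenue = -1, Tax = -4), each intervened variable's structural equation is replaced by its fixed value.
Supply = |Demand - Price|  [with Demand=-2, Price=5]  = 7
Cost = -2*Supply + 3*Demand - 2  [with Supply=7, Demand=-2]  = -22
Profit = 3*Tax - Cost - 3  [with Tax=-4, Cost=-22]  = 7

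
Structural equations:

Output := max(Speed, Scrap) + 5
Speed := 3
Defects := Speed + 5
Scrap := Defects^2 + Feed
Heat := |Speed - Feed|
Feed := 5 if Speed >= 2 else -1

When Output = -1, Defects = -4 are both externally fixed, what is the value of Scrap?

Setting Output = -1, Defects = -4 by intervention discards those variables' equations.
Feed = 5 if Speed >= 2 else -1  [with Speed=3]  = 5
Scrap = Defects^2 + Feed  [with Defects=-4, Feed=5]  = 21

21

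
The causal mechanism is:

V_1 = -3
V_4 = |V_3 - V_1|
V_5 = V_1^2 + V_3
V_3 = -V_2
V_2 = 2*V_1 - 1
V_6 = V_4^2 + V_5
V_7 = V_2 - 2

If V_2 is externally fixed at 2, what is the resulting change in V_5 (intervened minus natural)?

-9

do(V_2=2) replaces the equation V_2 = 2*V_1 - 1 with the constant V_2 = 2.
V_3 = -V_2  [with V_2=2]  = -2
V_5 = V_1^2 + V_3  [with V_1=-3, V_3=-2]  = 7
Without intervention: V_2 = 2*V_1 - 1  [with V_1=-3]  = -7; V_3 = -V_2  [with V_2=-7]  = 7; V_5 = V_1^2 + V_3  [with V_1=-3, V_3=7]  = 16.
Change = 7 − 16 = -9.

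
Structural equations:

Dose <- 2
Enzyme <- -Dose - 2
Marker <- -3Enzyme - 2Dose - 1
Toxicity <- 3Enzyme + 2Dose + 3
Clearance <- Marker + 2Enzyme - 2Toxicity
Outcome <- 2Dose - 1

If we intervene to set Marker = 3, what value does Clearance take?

do(Marker=3) replaces the equation Marker <- -3Enzyme - 2Dose - 1 with the constant Marker = 3.
Enzyme = -Dose - 2  [with Dose=2]  = -4
Toxicity = 3Enzyme + 2Dose + 3  [with Enzyme=-4, Dose=2]  = -5
Clearance = Marker + 2Enzyme - 2Toxicity  [with Marker=3, Enzyme=-4, Toxicity=-5]  = 5

5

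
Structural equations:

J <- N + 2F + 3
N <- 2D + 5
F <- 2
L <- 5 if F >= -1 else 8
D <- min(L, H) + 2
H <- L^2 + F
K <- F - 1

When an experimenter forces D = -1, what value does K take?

1

Under do(D=-1), the mechanism D <- min(L, H) + 2 is discarded; D is fixed at -1.
Since K is not a descendant of the intervened variable, it is unaffected.
K = F - 1  [with F=2]  = 1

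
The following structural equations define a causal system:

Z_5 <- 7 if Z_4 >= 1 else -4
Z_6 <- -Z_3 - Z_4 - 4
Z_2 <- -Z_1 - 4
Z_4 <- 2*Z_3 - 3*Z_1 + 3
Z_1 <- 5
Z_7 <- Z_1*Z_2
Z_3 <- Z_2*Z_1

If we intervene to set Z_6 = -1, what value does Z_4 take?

do(Z_6=-1) replaces the equation Z_6 <- -Z_3 - Z_4 - 4 with the constant Z_6 = -1.
No directed path runs from Z_6 to Z_4, so Z_4 keeps its natural value.
Z_2 = -Z_1 - 4  [with Z_1=5]  = -9
Z_3 = Z_2*Z_1  [with Z_2=-9, Z_1=5]  = -45
Z_4 = 2*Z_3 - 3*Z_1 + 3  [with Z_3=-45, Z_1=5]  = -102

-102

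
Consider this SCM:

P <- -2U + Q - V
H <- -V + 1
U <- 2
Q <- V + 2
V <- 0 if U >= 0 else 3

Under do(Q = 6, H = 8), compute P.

The joint intervention fixes Q = 6, H = 8, removing each variable's own equation.
V = 0 if U >= 0 else 3  [with U=2]  = 0
P = -2U + Q - V  [with U=2, Q=6, V=0]  = 2

2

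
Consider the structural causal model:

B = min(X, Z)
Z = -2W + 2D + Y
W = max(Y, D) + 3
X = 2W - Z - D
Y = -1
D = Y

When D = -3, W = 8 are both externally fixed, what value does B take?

-23

Under do(D = -3, W = 8), each intervened variable's structural equation is replaced by its fixed value.
Z = -2W + 2D + Y  [with W=8, D=-3, Y=-1]  = -23
X = 2W - Z - D  [with W=8, Z=-23, D=-3]  = 42
B = min(X, Z)  [with X=42, Z=-23]  = -23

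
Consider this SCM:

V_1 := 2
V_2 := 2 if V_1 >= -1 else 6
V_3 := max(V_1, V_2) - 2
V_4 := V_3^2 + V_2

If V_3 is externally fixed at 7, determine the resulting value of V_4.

51

The intervention breaks the incoming arrows to V_3: V_3 := max(V_1, V_2) - 2 no longer applies, and V_3 = 7.
V_2 = 2 if V_1 >= -1 else 6  [with V_1=2]  = 2
V_4 = V_3^2 + V_2  [with V_3=7, V_2=2]  = 51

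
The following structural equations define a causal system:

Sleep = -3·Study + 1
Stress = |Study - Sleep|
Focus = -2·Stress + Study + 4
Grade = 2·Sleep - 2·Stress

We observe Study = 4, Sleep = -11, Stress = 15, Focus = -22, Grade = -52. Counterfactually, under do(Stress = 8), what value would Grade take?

-38

do(Stress=8) replaces the equation Stress = |Study - Sleep| with the constant Stress = 8.
Sleep = -3·Study + 1  [with Study=4]  = -11
Grade = 2·Sleep - 2·Stress  [with Sleep=-11, Stress=8]  = -38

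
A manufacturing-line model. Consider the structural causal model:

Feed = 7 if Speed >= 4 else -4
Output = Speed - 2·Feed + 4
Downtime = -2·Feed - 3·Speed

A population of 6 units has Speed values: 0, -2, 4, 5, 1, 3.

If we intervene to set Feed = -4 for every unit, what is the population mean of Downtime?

2.5

Under do(Feed=-4), Feed's equation is replaced by Feed=-4 for every unit. Per-unit Downtime: 8, 14, -4, -7, 5, -1. Mean = 2.5.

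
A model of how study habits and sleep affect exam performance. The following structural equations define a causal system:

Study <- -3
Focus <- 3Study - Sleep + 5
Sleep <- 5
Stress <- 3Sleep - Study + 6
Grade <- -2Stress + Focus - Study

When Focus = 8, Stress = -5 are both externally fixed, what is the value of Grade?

The joint intervention fixes Focus = 8, Stress = -5, removing each variable's own equation.
Grade = -2Stress + Focus - Study  [with Stress=-5, Focus=8, Study=-3]  = 21

21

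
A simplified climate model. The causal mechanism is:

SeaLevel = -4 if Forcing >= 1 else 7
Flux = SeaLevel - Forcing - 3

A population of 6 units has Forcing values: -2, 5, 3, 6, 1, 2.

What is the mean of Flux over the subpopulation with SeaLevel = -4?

E[Flux|SeaLevel=-4] averages over only the 5 units with SeaLevel=-4 (Forcing = 5, 3, 6, 1, 2): Flux = -12, -10, -13, -8, -9, mean -10.4.

-10.4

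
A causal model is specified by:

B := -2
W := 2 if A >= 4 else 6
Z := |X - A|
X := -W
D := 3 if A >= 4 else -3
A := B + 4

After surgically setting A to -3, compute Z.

Under do(A=-3), the mechanism A := B + 4 is discarded; A is fixed at -3.
W = 2 if A >= 4 else 6  [with A=-3]  = 6
X = -W  [with W=6]  = -6
Z = |X - A|  [with X=-6, A=-3]  = 3

3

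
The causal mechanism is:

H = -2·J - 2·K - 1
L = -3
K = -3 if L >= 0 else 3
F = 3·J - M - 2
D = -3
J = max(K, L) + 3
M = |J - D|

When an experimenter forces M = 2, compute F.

Intervening sets M = 2 and removes its equation (M = |J - D|).
K = -3 if L >= 0 else 3  [with L=-3]  = 3
J = max(K, L) + 3  [with K=3, L=-3]  = 6
F = 3·J - M - 2  [with J=6, M=2]  = 14

14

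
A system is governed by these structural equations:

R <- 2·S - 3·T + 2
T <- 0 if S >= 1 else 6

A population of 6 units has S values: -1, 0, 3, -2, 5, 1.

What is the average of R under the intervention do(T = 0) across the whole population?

4

Every unit gets T=0 under the intervention. R values become 0, 2, 8, -2, 12, 4; E[R|do(T=0)] = 4.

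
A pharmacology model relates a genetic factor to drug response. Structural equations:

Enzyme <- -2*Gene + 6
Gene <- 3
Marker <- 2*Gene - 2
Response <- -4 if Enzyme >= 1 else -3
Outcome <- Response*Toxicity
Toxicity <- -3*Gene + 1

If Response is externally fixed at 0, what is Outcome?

0

Under do(Response=0), the mechanism Response <- -4 if Enzyme >= 1 else -3 is discarded; Response is fixed at 0.
Toxicity = -3*Gene + 1  [with Gene=3]  = -8
Outcome = Response*Toxicity  [with Response=0, Toxicity=-8]  = 0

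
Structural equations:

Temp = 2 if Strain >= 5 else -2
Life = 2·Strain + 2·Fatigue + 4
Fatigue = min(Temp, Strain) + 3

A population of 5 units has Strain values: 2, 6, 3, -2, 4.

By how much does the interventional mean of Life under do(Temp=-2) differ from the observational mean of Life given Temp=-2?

Every unit gets Temp=-2 under the intervention. Life values become 10, 18, 12, 2, 14; E[Life|do(Temp=-2)] = 11.2.
E[Life|Temp=-2] averages over only the 4 units with Temp=-2 (Strain = 2, 3, -2, 4): Life = 10, 12, 2, 14, mean 9.5.
Difference = 11.2 − 9.5 = 1.7.

1.7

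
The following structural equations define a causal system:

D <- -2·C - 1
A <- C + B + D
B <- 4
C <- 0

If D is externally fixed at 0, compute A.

4

The intervention breaks the incoming arrows to D: D <- -2·C - 1 no longer applies, and D = 0.
A = C + B + D  [with C=0, B=4, D=0]  = 4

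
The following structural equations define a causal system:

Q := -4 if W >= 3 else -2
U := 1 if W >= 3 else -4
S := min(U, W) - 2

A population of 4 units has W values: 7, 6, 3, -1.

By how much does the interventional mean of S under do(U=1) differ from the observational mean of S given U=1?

Under do(U=1), U's equation is replaced by U=1 for every unit. Per-unit S: -1, -1, -1, -3. Mean = -1.5.
Observing U=1 restricts to units where U's equation naturally yields 1: W ∈ {7, 6, 3}. In that subpopulation S = -1, -1, -1, mean -1.
Difference = -1.5 − (-1) = -0.5.

-0.5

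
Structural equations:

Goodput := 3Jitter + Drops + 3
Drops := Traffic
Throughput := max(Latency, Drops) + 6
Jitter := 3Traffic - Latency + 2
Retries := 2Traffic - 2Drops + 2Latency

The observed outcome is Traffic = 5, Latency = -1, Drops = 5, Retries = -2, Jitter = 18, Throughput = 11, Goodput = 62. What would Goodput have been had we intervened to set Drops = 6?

The intervention breaks the incoming arrows to Drops: Drops := Traffic no longer applies, and Drops = 6.
Jitter = 3Traffic - Latency + 2  [with Traffic=5, Latency=-1]  = 18
Goodput = 3Jitter + Drops + 3  [with Jitter=18, Drops=6]  = 63

63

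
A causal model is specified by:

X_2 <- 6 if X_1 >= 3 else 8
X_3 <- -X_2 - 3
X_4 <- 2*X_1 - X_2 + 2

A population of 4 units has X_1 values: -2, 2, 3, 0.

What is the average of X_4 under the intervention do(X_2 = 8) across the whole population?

-4.5

Under do(X_2=8), X_2's equation is replaced by X_2=8 for every unit. Per-unit X_4: -10, -2, 0, -6. Mean = -4.5.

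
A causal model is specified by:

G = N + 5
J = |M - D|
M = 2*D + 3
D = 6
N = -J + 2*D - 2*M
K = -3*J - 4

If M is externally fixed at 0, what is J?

The intervention breaks the incoming arrows to M: M = 2*D + 3 no longer applies, and M = 0.
J = |M - D|  [with M=0, D=6]  = 6

6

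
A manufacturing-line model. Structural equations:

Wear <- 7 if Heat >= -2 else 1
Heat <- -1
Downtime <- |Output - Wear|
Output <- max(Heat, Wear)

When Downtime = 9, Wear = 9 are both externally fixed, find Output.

Setting Downtime = 9, Wear = 9 by intervention discards those variables' equations.
Output = max(Heat, Wear)  [with Heat=-1, Wear=9]  = 9

9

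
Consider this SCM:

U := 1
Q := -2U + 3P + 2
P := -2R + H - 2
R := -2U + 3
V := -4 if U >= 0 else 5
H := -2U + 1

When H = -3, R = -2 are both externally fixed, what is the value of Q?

-3

Setting H = -3, R = -2 by intervention discards those variables' equations.
P = -2R + H - 2  [with R=-2, H=-3]  = -1
Q = -2U + 3P + 2  [with U=1, P=-1]  = -3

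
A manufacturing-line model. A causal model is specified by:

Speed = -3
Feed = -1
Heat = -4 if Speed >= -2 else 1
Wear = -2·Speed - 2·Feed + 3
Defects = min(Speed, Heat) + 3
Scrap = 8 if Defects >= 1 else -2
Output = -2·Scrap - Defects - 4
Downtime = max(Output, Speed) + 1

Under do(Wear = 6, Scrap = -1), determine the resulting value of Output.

Setting Wear = 6, Scrap = -1 by intervention discards those variables' equations.
Heat = -4 if Speed >= -2 else 1  [with Speed=-3]  = 1
Defects = min(Speed, Heat) + 3  [with Speed=-3, Heat=1]  = 0
Output = -2·Scrap - Defects - 4  [with Scrap=-1, Defects=0]  = -2

-2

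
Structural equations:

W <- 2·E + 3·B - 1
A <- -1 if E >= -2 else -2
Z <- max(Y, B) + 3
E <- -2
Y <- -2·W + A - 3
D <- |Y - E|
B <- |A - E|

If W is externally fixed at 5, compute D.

Under do(W=5), the mechanism W <- 2·E + 3·B - 1 is discarded; W is fixed at 5.
A = -1 if E >= -2 else -2  [with E=-2]  = -1
Y = -2·W + A - 3  [with W=5, A=-1]  = -14
D = |Y - E|  [with Y=-14, E=-2]  = 12

12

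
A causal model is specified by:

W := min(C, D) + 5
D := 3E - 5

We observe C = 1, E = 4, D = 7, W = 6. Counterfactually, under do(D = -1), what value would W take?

4

The intervention breaks the incoming arrows to D: D := 3E - 5 no longer applies, and D = -1.
W = min(C, D) + 5  [with C=1, D=-1]  = 4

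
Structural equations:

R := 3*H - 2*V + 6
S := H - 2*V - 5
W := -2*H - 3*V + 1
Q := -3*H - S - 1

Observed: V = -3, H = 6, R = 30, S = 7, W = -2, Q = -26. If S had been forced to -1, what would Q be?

-18

Under do(S=-1), the mechanism S := H - 2*V - 5 is discarded; S is fixed at -1.
Q = -3*H - S - 1  [with H=6, S=-1]  = -18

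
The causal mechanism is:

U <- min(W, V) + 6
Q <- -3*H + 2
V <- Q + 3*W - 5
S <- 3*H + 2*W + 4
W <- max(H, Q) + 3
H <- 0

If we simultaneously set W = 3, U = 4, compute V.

6

The joint intervention fixes W = 3, U = 4, removing each variable's own equation.
Q = -3*H + 2  [with H=0]  = 2
V = Q + 3*W - 5  [with Q=2, W=3]  = 6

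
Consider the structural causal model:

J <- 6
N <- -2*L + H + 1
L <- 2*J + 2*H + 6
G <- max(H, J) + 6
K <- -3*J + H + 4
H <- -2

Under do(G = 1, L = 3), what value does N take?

-7

Setting G = 1, L = 3 by intervention discards those variables' equations.
N = -2*L + H + 1  [with L=3, H=-2]  = -7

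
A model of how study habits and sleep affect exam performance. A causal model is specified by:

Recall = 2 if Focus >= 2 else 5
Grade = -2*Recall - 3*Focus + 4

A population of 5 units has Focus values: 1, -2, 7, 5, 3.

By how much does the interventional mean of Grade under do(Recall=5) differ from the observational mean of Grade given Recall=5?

The intervention sets Recall=5 in all 5 units regardless of Focus. Recomputing Grade per unit gives -9, 0, -27, -21, -15; average -14.4.
Conditioning on Recall=5 selects the 2 unit(s) with Focus ∈ {1, -2}. Their Grade values: -9, 0. Mean = -4.5.
Difference = -14.4 − (-4.5) = -9.9.

-9.9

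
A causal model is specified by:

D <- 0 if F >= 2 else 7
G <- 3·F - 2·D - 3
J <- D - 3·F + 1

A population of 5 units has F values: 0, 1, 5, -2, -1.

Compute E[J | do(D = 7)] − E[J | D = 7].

-3.3

Under do(D=7), D's equation is replaced by D=7 for every unit. Per-unit J: 8, 5, -7, 14, 11. Mean = 6.2.
Conditioning on D=7 selects the 4 unit(s) with F ∈ {0, 1, -2, -1}. Their J values: 8, 5, 14, 11. Mean = 9.5.
Difference = 6.2 − 9.5 = -3.3.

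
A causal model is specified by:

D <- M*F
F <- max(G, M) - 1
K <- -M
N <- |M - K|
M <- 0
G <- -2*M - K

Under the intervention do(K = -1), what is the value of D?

0

Under do(K=-1), the mechanism K <- -M is discarded; K is fixed at -1.
G = -2*M - K  [with M=0, K=-1]  = 1
F = max(G, M) - 1  [with G=1, M=0]  = 0
D = M*F  [with M=0, F=0]  = 0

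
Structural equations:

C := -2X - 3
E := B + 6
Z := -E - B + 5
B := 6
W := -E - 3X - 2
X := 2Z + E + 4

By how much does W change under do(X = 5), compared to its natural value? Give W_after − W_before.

Intervening sets X = 5 and removes its equation (X := 2Z + E + 4).
E = B + 6  [with B=6]  = 12
W = -E - 3X - 2  [with E=12, X=5]  = -29
Without intervention: E = B + 6  [with B=6]  = 12; Z = -E - B + 5  [with E=12, B=6]  = -13; X = 2Z + E + 4  [with Z=-13, E=12]  = -10; W = -E - 3X - 2  [with E=12, X=-10]  = 16.
Change = -29 − 16 = -45.

-45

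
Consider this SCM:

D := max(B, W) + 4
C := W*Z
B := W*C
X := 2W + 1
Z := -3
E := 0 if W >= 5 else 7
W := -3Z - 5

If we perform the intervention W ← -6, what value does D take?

Under do(W=-6), the mechanism W := -3Z - 5 is discarded; W is fixed at -6.
C = W*Z  [with W=-6, Z=-3]  = 18
B = W*C  [with W=-6, C=18]  = -108
D = max(B, W) + 4  [with B=-108, W=-6]  = -2

-2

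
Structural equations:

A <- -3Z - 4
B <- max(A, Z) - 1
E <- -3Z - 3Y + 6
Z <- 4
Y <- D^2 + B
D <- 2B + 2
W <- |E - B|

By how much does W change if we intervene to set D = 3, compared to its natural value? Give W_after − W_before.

-165

The intervention breaks the incoming arrows to D: D <- 2B + 2 no longer applies, and D = 3.
A = -3Z - 4  [with Z=4]  = -16
B = max(A, Z) - 1  [with A=-16, Z=4]  = 3
Y = D^2 + B  [with D=3, B=3]  = 12
E = -3Z - 3Y + 6  [with Z=4, Y=12]  = -42
W = |E - B|  [with E=-42, B=3]  = 45
Without intervention: A = -3Z - 4  [with Z=4]  = -16; B = max(A, Z) - 1  [with A=-16, Z=4]  = 3; D = 2B + 2  [with B=3]  = 8; Y = D^2 + B  [with D=8, B=3]  = 67; E = -3Z - 3Y + 6  [with Z=4, Y=67]  = -207; W = |E - B|  [with E=-207, B=3]  = 210.
Change = 45 − 210 = -165.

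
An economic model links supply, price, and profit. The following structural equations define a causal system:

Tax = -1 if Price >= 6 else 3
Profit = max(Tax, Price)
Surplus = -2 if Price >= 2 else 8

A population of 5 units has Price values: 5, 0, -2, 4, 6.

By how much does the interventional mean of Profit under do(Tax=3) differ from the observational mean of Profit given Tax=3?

0.45

The intervention sets Tax=3 in all 5 units regardless of Price. Recomputing Profit per unit gives 5, 3, 3, 4, 6; average 4.2.
E[Profit|Tax=3] averages over only the 4 units with Tax=3 (Price = 5, 0, -2, 4): Profit = 5, 3, 3, 4, mean 3.75.
Difference = 4.2 − 3.75 = 0.45.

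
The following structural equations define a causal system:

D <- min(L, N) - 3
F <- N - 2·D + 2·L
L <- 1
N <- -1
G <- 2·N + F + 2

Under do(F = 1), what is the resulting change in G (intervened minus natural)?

-8

Intervening sets F = 1 and removes its equation (F <- N - 2·D + 2·L).
G = 2·N + F + 2  [with N=-1, F=1]  = 1
Without intervention: D = min(L, N) - 3  [with L=1, N=-1]  = -4; F = N - 2·D + 2·L  [with N=-1, D=-4, L=1]  = 9; G = 2·N + F + 2  [with N=-1, F=9]  = 9.
Change = 1 − 9 = -8.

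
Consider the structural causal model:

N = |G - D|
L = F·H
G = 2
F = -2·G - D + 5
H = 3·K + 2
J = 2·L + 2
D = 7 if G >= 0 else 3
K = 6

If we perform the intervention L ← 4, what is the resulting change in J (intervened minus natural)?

248

Intervening sets L = 4 and removes its equation (L = F·H).
J = 2·L + 2  [with L=4]  = 10
Without intervention: D = 7 if G >= 0 else 3  [with G=2]  = 7; F = -2·G - D + 5  [with G=2, D=7]  = -6; H = 3·K + 2  [with K=6]  = 20; L = F·H  [with F=-6, H=20]  = -120; J = 2·L + 2  [with L=-120]  = -238.
Change = 10 − (-238) = 248.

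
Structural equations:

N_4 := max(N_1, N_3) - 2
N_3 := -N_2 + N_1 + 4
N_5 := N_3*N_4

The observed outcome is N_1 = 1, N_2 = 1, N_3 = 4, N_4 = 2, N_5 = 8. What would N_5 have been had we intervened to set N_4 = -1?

Intervening sets N_4 = -1 and removes its equation (N_4 := max(N_1, N_3) - 2).
N_3 = -N_2 + N_1 + 4  [with N_2=1, N_1=1]  = 4
N_5 = N_3*N_4  [with N_3=4, N_4=-1]  = -4

-4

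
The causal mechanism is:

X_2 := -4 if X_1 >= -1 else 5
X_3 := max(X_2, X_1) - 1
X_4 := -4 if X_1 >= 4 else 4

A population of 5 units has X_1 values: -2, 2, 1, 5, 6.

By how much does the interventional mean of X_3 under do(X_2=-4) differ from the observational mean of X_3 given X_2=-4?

-1.1

do(X_2=-4) breaks X_2's dependence on X_1. With X_2=-4 fixed, X_3 across the units is -3, 1, 0, 4, 5, mean 1.4.
E[X_3|X_2=-4] averages over only the 4 units with X_2=-4 (X_1 = 2, 1, 5, 6): X_3 = 1, 0, 4, 5, mean 2.5.
Difference = 1.4 − 2.5 = -1.1.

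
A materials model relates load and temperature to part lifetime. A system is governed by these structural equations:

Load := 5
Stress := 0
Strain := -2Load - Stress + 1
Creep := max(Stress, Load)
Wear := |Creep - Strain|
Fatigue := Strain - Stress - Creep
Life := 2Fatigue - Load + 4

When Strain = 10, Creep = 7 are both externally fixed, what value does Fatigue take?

3

Setting Strain = 10, Creep = 7 by intervention discards those variables' equations.
Fatigue = Strain - Stress - Creep  [with Strain=10, Stress=0, Creep=7]  = 3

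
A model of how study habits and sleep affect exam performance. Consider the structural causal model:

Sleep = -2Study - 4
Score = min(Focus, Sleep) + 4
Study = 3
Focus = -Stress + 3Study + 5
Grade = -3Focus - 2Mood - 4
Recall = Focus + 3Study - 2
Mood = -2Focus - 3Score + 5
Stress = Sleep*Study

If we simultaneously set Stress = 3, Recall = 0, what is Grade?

Under do(Stress = 3, Recall = 0), each intervened variable's structural equation is replaced by its fixed value.
Sleep = -2Study - 4  [with Study=3]  = -10
Focus = -Stress + 3Study + 5  [with Stress=3, Study=3]  = 11
Score = min(Focus, Sleep) + 4  [with Focus=11, Sleep=-10]  = -6
Mood = -2Focus - 3Score + 5  [with Focus=11, Score=-6]  = 1
Grade = -3Focus - 2Mood - 4  [with Focus=11, Mood=1]  = -39

-39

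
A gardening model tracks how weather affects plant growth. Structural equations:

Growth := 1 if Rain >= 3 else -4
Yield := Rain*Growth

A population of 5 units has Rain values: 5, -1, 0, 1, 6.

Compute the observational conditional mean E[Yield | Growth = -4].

0

E[Yield|Growth=-4] averages over only the 3 units with Growth=-4 (Rain = -1, 0, 1): Yield = 4, 0, -4, mean 0.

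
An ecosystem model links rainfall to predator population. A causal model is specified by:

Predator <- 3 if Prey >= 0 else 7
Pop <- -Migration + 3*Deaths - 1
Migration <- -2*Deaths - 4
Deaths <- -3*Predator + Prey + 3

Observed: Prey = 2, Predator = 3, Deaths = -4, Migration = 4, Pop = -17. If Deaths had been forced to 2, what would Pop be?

13

do(Deaths=2) replaces the equation Deaths <- -3*Predator + Prey + 3 with the constant Deaths = 2.
Migration = -2*Deaths - 4  [with Deaths=2]  = -8
Pop = -Migration + 3*Deaths - 1  [with Migration=-8, Deaths=2]  = 13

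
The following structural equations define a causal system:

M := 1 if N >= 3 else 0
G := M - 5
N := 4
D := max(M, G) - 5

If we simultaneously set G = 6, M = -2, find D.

The joint intervention fixes G = 6, M = -2, removing each variable's own equation.
D = max(M, G) - 5  [with M=-2, G=6]  = 1

1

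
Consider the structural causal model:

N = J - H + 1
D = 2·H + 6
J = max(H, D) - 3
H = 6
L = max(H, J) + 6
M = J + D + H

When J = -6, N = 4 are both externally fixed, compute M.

18

The joint intervention fixes J = -6, N = 4, removing each variable's own equation.
D = 2·H + 6  [with H=6]  = 18
M = J + D + H  [with J=-6, D=18, H=6]  = 18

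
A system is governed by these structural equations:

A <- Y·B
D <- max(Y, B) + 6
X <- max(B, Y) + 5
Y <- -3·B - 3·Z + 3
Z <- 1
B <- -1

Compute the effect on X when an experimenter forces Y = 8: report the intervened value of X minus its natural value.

The intervention breaks the incoming arrows to Y: Y <- -3·B - 3·Z + 3 no longer applies, and Y = 8.
X = max(B, Y) + 5  [with B=-1, Y=8]  = 13
Without intervention: Y = -3·B - 3·Z + 3  [with B=-1, Z=1]  = 3; X = max(B, Y) + 5  [with B=-1, Y=3]  = 8.
Change = 13 − 8 = 5.

5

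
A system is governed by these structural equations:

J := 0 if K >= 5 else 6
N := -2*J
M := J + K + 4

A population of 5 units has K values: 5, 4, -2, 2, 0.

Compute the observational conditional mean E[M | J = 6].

11

E[M|J=6] averages over only the 4 units with J=6 (K = 4, -2, 2, 0): M = 14, 8, 12, 10, mean 11.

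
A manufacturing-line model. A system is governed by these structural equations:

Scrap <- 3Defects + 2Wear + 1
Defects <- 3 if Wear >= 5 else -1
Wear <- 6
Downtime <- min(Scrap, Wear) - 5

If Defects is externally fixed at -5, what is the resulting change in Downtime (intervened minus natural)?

-8

Under do(Defects=-5), the mechanism Defects <- 3 if Wear >= 5 else -1 is discarded; Defects is fixed at -5.
Scrap = 3Defects + 2Wear + 1  [with Defects=-5, Wear=6]  = -2
Downtime = min(Scrap, Wear) - 5  [with Scrap=-2, Wear=6]  = -7
Without intervention: Defects = 3 if Wear >= 5 else -1  [with Wear=6]  = 3; Scrap = 3Defects + 2Wear + 1  [with Defects=3, Wear=6]  = 22; Downtime = min(Scrap, Wear) - 5  [with Scrap=22, Wear=6]  = 1.
Change = -7 − 1 = -8.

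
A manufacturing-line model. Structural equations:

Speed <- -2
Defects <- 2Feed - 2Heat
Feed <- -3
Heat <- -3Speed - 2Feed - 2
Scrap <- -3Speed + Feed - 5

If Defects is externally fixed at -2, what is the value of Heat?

10

Under do(Defects=-2), the mechanism Defects <- 2Feed - 2Heat is discarded; Defects is fixed at -2.
Since Heat is not a descendant of the intervened variable, it is unaffected.
Heat = -3Speed - 2Feed - 2  [with Speed=-2, Feed=-3]  = 10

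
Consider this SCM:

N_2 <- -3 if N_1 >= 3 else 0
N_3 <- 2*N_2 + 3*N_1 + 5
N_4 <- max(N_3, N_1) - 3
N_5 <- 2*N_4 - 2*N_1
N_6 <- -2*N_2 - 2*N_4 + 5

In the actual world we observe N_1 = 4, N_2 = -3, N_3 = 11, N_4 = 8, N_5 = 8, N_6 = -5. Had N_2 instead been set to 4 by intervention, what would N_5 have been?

36

do(N_2=4) replaces the equation N_2 <- -3 if N_1 >= 3 else 0 with the constant N_2 = 4.
N_3 = 2*N_2 + 3*N_1 + 5  [with N_2=4, N_1=4]  = 25
N_4 = max(N_3, N_1) - 3  [with N_3=25, N_1=4]  = 22
N_5 = 2*N_4 - 2*N_1  [with N_4=22, N_1=4]  = 36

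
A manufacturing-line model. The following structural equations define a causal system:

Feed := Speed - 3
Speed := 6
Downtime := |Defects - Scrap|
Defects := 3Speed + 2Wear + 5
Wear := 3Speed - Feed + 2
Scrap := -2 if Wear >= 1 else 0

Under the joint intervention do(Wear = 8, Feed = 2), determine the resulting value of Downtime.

41

Setting Wear = 8, Feed = 2 by intervention discards those variables' equations.
Defects = 3Speed + 2Wear + 5  [with Speed=6, Wear=8]  = 39
Scrap = -2 if Wear >= 1 else 0  [with Wear=8]  = -2
Downtime = |Defects - Scrap|  [with Defects=39, Scrap=-2]  = 41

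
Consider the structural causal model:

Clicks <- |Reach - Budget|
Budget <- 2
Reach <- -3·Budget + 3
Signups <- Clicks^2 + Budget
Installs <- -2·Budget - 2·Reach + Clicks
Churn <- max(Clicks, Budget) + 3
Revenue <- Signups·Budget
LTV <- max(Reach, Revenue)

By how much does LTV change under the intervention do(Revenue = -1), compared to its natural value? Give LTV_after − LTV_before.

do(Revenue=-1) replaces the equation Revenue <- Signups·Budget with the constant Revenue = -1.
Reach = -3·Budget + 3  [with Budget=2]  = -3
LTV = max(Reach, Revenue)  [with Reach=-3, Revenue=-1]  = -1
Without intervention: Reach = -3·Budget + 3  [with Budget=2]  = -3; Clicks = |Reach - Budget|  [with Reach=-3, Budget=2]  = 5; Signups = Clicks^2 + Budget  [with Clicks=5, Budget=2]  = 27; Revenue = Signups·Budget  [with Signups=27, Budget=2]  = 54; LTV = max(Reach, Revenue)  [with Reach=-3, Revenue=54]  = 54.
Change = -1 − 54 = -55.

-55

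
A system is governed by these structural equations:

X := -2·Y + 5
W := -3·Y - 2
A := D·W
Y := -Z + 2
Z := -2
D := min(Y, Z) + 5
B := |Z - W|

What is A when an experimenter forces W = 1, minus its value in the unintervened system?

The intervention breaks the incoming arrows to W: W := -3·Y - 2 no longer applies, and W = 1.
Y = -Z + 2  [with Z=-2]  = 4
D = min(Y, Z) + 5  [with Y=4, Z=-2]  = 3
A = D·W  [with D=3, W=1]  = 3
Without intervention: Y = -Z + 2  [with Z=-2]  = 4; W = -3·Y - 2  [with Y=4]  = -14; D = min(Y, Z) + 5  [with Y=4, Z=-2]  = 3; A = D·W  [with D=3, W=-14]  = -42.
Change = 3 − (-42) = 45.

45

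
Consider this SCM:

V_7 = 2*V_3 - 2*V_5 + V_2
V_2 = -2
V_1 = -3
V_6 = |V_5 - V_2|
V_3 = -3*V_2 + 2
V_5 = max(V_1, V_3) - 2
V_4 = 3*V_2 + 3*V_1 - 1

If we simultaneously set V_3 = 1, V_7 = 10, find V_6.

1

Under do(V_3 = 1, V_7 = 10), each intervened variable's structural equation is replaced by its fixed value.
V_5 = max(V_1, V_3) - 2  [with V_1=-3, V_3=1]  = -1
V_6 = |V_5 - V_2|  [with V_5=-1, V_2=-2]  = 1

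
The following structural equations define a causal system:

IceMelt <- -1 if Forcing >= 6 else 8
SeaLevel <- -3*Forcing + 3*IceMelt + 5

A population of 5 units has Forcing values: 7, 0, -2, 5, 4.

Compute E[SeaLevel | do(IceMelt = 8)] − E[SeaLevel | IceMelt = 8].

-3.15

do(IceMelt=8) breaks IceMelt's dependence on Forcing. With IceMelt=8 fixed, SeaLevel across the units is 8, 29, 35, 14, 17, mean 20.6.
Observing IceMelt=8 restricts to units where IceMelt's equation naturally yields 8: Forcing ∈ {0, -2, 5, 4}. In that subpopulation SeaLevel = 29, 35, 14, 17, mean 23.75.
Difference = 20.6 − 23.75 = -3.15.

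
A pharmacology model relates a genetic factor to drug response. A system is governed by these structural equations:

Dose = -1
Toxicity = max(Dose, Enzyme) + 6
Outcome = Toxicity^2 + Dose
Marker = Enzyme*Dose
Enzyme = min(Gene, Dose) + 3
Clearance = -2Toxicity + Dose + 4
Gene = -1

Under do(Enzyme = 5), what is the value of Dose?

-1

Under do(Enzyme=5), the mechanism Enzyme = min(Gene, Dose) + 3 is discarded; Enzyme is fixed at 5.
Since Dose is not a descendant of the intervened variable, it is unaffected.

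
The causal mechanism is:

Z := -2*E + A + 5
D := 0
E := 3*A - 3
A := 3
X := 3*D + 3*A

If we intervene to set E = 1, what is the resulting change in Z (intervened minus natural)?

Intervening sets E = 1 and removes its equation (E := 3*A - 3).
Z = -2*E + A + 5  [with E=1, A=3]  = 6
Without intervention: E = 3*A - 3  [with A=3]  = 6; Z = -2*E + A + 5  [with E=6, A=3]  = -4.
Change = 6 − (-4) = 10.

10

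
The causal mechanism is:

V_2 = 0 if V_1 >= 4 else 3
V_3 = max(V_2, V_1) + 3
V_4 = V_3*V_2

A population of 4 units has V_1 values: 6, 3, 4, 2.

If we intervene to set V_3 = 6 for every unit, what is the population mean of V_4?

9

The intervention sets V_3=6 in all 4 units regardless of V_1. Recomputing V_4 per unit gives 0, 18, 0, 18; average 9.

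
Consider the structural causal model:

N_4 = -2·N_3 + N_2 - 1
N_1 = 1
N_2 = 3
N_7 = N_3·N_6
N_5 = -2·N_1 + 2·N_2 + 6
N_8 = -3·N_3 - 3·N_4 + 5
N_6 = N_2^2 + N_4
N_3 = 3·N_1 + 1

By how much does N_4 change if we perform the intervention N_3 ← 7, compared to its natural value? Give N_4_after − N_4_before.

The intervention breaks the incoming arrows to N_3: N_3 = 3·N_1 + 1 no longer applies, and N_3 = 7.
N_4 = -2·N_3 + N_2 - 1  [with N_3=7, N_2=3]  = -12
Without intervention: N_3 = 3·N_1 + 1  [with N_1=1]  = 4; N_4 = -2·N_3 + N_2 - 1  [with N_3=4, N_2=3]  = -6.
Change = -12 − (-6) = -6.

-6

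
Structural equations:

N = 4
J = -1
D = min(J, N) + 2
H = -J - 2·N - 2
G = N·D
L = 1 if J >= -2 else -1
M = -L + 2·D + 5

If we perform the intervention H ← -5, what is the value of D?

1

Under do(H=-5), the mechanism H = -J - 2·N - 2 is discarded; H is fixed at -5.
Since D is not a descendant of the intervened variable, it is unaffected.
D = min(J, N) + 2  [with J=-1, N=4]  = 1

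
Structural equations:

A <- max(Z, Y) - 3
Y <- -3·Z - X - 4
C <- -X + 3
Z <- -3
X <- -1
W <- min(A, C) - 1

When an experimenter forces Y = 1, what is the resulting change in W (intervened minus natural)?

The intervention breaks the incoming arrows to Y: Y <- -3·Z - X - 4 no longer applies, and Y = 1.
A = max(Z, Y) - 3  [with Z=-3, Y=1]  = -2
C = -X + 3  [with X=-1]  = 4
W = min(A, C) - 1  [with A=-2, C=4]  = -3
Without intervention: Y = -3·Z - X - 4  [with Z=-3, X=-1]  = 6; A = max(Z, Y) - 3  [with Z=-3, Y=6]  = 3; C = -X + 3  [with X=-1]  = 4; W = min(A, C) - 1  [with A=3, C=4]  = 2.
Change = -3 − 2 = -5.

-5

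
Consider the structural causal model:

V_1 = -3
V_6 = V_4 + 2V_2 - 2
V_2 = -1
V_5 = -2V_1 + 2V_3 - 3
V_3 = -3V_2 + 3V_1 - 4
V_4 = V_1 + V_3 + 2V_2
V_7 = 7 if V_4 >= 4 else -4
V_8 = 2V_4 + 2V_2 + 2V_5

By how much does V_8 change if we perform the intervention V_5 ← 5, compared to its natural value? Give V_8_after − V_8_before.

do(V_5=5) replaces the equation V_5 = -2V_1 + 2V_3 - 3 with the constant V_5 = 5.
V_3 = -3V_2 + 3V_1 - 4  [with V_2=-1, V_1=-3]  = -10
V_4 = V_1 + V_3 + 2V_2  [with V_1=-3, V_3=-10, V_2=-1]  = -15
V_8 = 2V_4 + 2V_2 + 2V_5  [with V_4=-15, V_2=-1, V_5=5]  = -22
Without intervention: V_3 = -3V_2 + 3V_1 - 4  [with V_2=-1, V_1=-3]  = -10; V_4 = V_1 + V_3 + 2V_2  [with V_1=-3, V_3=-10, V_2=-1]  = -15; V_5 = -2V_1 + 2V_3 - 3  [with V_1=-3, V_3=-10]  = -17; V_8 = 2V_4 + 2V_2 + 2V_5  [with V_4=-15, V_2=-1, V_5=-17]  = -66.
Change = -22 − (-66) = 44.

44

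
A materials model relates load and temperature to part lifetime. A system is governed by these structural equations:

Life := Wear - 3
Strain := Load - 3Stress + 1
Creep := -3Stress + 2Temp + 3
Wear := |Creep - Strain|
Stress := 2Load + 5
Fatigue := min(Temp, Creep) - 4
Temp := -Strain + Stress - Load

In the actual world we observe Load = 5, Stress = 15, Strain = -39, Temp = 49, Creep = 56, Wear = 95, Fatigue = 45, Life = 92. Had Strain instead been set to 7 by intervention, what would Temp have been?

3

The intervention breaks the incoming arrows to Strain: Strain := Load - 3Stress + 1 no longer applies, and Strain = 7.
Stress = 2Load + 5  [with Load=5]  = 15
Temp = -Strain + Stress - Load  [with Strain=7, Stress=15, Load=5]  = 3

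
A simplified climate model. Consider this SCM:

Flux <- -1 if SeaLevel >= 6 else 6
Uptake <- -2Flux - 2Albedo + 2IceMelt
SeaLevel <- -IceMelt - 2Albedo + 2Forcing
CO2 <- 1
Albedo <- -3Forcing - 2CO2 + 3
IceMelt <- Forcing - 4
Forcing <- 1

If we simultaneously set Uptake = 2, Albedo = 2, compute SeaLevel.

1

Under do(Uptake = 2, Albedo = 2), each intervened variable's structural equation is replaced by its fixed value.
IceMelt = Forcing - 4  [with Forcing=1]  = -3
SeaLevel = -IceMelt - 2Albedo + 2Forcing  [with IceMelt=-3, Albedo=2, Forcing=1]  = 1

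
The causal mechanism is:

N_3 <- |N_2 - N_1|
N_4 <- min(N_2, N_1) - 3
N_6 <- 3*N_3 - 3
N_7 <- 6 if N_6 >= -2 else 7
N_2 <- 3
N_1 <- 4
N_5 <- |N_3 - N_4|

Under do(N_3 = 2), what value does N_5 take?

2

do(N_3=2) replaces the equation N_3 <- |N_2 - N_1| with the constant N_3 = 2.
N_4 = min(N_2, N_1) - 3  [with N_2=3, N_1=4]  = 0
N_5 = |N_3 - N_4|  [with N_3=2, N_4=0]  = 2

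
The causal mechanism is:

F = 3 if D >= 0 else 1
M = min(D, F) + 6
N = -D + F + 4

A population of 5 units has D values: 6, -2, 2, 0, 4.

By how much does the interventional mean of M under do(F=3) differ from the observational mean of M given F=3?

Every unit gets F=3 under the intervention. M values become 9, 4, 8, 6, 9; E[M|do(F=3)] = 7.2.
Conditioning on F=3 selects the 4 unit(s) with D ∈ {6, 2, 0, 4}. Their M values: 9, 8, 6, 9. Mean = 8.
Difference = 7.2 − 8 = -0.8.

-0.8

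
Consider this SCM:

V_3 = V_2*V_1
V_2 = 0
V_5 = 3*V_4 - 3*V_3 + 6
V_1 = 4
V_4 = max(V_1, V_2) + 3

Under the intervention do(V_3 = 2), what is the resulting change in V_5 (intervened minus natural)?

do(V_3=2) replaces the equation V_3 = V_2*V_1 with the constant V_3 = 2.
V_4 = max(V_1, V_2) + 3  [with V_1=4, V_2=0]  = 7
V_5 = 3*V_4 - 3*V_3 + 6  [with V_4=7, V_3=2]  = 21
Without intervention: V_3 = V_2*V_1  [with V_2=0, V_1=4]  = 0; V_4 = max(V_1, V_2) + 3  [with V_1=4, V_2=0]  = 7; V_5 = 3*V_4 - 3*V_3 + 6  [with V_4=7, V_3=0]  = 27.
Change = 21 − 27 = -6.

-6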